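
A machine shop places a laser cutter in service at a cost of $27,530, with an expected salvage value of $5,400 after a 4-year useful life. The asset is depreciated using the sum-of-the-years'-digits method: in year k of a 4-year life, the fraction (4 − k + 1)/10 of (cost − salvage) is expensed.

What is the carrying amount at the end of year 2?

Depreciable base = $27,530 − $5,400 = $22,130.
Sum of the years' digits = 4+3+2+1 = 10.
Year 1: $22,130 × 4/10 = $8,852. Book value $18,678.
Year 2: $22,130 × 3/10 = $6,639. Book value $12,039.

$12,039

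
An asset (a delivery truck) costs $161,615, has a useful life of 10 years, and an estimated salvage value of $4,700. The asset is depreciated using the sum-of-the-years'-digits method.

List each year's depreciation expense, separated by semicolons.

Depreciable base = $161,615 − $4,700 = $156,915.
Sum of the years' digits = 10+9+8+7+6+5+4+3+2+1 = 55.
Year 1: $156,915 × 10/55 = $28,530. Book value $133,085.
Year 2: $156,915 × 9/55 = $25,677. Book value $107,408.
Year 3: $156,915 × 8/55 = $22,824. Book value $84,584.
Year 4: $156,915 × 7/55 = $19,971. Book value $64,613.
Year 5: $156,915 × 6/55 = $17,118. Book value $47,495.
Year 6: $156,915 × 5/55 = $14,265. Book value $33,230.
Year 7: $156,915 × 4/55 = $11,412. Book value $21,818.
Year 8: $156,915 × 3/55 = $8,559. Book value $13,259.
Year 9: $156,915 × 2/55 = $5,706. Book value $7,553.
Year 10: $156,915 × 1/55 = $2,853. Book value $4,700.

$28,530; $25,677; $22,824; $19,971; $17,118; $14,265; $11,412; $8,559; $5,706; $2,853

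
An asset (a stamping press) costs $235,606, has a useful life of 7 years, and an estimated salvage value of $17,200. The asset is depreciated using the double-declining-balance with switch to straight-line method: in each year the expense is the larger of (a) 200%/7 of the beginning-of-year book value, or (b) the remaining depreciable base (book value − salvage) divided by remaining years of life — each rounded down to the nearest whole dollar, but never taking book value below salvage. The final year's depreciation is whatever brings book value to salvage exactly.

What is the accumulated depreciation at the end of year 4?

Depreciable base = $235,606 − $17,200 = $218,406.
Year 1: DB = ⌊$235,606 × 200%/7⌋ = $67,316; SL = ⌊$218,406/7⌋ = $31,200 → take DB $67,316. Book value $168,290.
Year 2: DB = ⌊$168,290 × 200%/7⌋ = $48,082; SL = ⌊$151,090/6⌋ = $25,181 → take DB $48,082. Book value $120,208.
Year 3: DB = ⌊$120,208 × 200%/7⌋ = $34,345; SL = ⌊$103,008/5⌋ = $20,601 → take DB $34,345. Book value $85,863.
Year 4: DB = ⌊$85,863 × 200%/7⌋ = $24,532; SL = ⌊$68,663/4⌋ = $17,165 → take DB $24,532. Book value $61,331.
Accumulated through year 4 = $235,606 − $61,331 = $174,275.

$174,275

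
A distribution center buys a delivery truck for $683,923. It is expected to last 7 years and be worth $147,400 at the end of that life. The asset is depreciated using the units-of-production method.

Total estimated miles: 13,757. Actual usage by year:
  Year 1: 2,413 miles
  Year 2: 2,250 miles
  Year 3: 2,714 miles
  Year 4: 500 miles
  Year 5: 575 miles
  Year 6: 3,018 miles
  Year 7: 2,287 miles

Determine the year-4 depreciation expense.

$19,500

Depreciable base = $683,923 − $147,400 = $536,523.
Rate = $536,523 / 13,757 miles = $39 per mile.
Year 1: 2,413 × $39 = $94,107. Book value $589,816.
Year 2: 2,250 × $39 = $87,750. Book value $502,066.
Year 3: 2,714 × $39 = $105,846. Book value $396,220.
Year 4: 500 × $39 = $19,500. Book value $376,720.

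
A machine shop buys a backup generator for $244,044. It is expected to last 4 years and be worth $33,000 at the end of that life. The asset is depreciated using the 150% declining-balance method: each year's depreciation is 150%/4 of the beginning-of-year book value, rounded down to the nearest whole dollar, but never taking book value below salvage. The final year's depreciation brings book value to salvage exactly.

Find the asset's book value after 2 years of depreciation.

$95,330

Depreciable base = $244,044 − $33,000 = $211,044.
Year 1: ⌊$244,044 × 150%/4⌋ = $91,516. Book value $152,528.
Year 2: ⌊$152,528 × 150%/4⌋ = $57,198. Book value $95,330.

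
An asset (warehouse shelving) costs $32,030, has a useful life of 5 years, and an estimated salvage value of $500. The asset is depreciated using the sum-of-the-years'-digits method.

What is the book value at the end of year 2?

$13,112

Depreciable base = $32,030 − $500 = $31,530.
Sum of the years' digits = 5+4+3+2+1 = 15.
Year 1: $31,530 × 5/15 = $10,510. Book value $21,520.
Year 2: $31,530 × 4/15 = $8,408. Book value $13,112.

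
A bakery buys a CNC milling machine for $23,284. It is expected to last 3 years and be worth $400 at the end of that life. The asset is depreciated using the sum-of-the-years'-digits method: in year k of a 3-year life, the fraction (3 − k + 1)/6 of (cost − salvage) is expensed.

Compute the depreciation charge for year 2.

Depreciable base = $23,284 − $400 = $22,884.
Sum of the years' digits = 3+2+1 = 6.
Year 1: $22,884 × 3/6 = $11,442. Book value $11,842.
Year 2: $22,884 × 2/6 = $7,628. Book value $4,214.

$7,628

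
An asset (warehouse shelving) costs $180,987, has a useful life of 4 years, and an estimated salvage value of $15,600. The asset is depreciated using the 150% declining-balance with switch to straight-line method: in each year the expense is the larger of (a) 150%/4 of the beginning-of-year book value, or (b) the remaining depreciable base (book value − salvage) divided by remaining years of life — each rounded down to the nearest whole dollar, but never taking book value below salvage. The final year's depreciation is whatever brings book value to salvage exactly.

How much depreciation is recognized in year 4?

Depreciable base = $180,987 − $15,600 = $165,387.
Year 1: DB = ⌊$180,987 × 150%/4⌋ = $67,870; SL = ⌊$165,387/4⌋ = $41,346 → take DB $67,870. Book value $113,117.
Year 2: DB = ⌊$113,117 × 150%/4⌋ = $42,418; SL = ⌊$97,517/3⌋ = $32,505 → take DB $42,418. Book value $70,699.
Year 3: DB = ⌊$70,699 × 150%/4⌋ = $26,512; SL = ⌊$55,099/2⌋ = $27,549 → take SL $27,549. Book value $43,150.
Year 4 (final): $43,150 − $15,600 = $27,550. Book value $15,600.

$27,550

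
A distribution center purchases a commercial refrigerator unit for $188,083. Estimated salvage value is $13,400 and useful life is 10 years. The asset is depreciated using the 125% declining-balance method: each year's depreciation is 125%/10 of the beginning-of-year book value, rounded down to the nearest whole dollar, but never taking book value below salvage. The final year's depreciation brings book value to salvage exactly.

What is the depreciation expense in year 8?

Depreciable base = $188,083 − $13,400 = $174,683.
Year 1: ⌊$188,083 × 125%/10⌋ = $23,510. Book value $164,573.
Year 2: ⌊$164,573 × 125%/10⌋ = $20,571. Book value $144,002.
Year 3: ⌊$144,002 × 125%/10⌋ = $18,000. Book value $126,002.
Year 4: ⌊$126,002 × 125%/10⌋ = $15,750. Book value $110,252.
Year 5: ⌊$110,252 × 125%/10⌋ = $13,781. Book value $96,471.
Year 6: ⌊$96,471 × 125%/10⌋ = $12,058. Book value $84,413.
Year 7: ⌊$84,413 × 125%/10⌋ = $10,551. Book value $73,862.
Year 8: ⌊$73,862 × 125%/10⌋ = $9,232. Book value $64,630.

$9,232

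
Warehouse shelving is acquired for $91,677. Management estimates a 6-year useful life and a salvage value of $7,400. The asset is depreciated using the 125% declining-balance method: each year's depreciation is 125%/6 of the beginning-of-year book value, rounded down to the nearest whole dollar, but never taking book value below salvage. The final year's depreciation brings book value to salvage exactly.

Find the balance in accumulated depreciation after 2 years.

$34,219

Depreciable base = $91,677 − $7,400 = $84,277.
Year 1: ⌊$91,677 × 125%/6⌋ = $19,099. Book value $72,578.
Year 2: ⌊$72,578 × 125%/6⌋ = $15,120. Book value $57,458.
Accumulated through year 2 = $91,677 − $57,458 = $34,219.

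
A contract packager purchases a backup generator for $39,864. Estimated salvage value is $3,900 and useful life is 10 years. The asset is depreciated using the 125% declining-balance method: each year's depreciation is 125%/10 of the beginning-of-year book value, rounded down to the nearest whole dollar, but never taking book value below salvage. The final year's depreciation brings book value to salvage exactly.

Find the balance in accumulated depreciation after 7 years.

$24,208

Depreciable base = $39,864 − $3,900 = $35,964.
Year 1: ⌊$39,864 × 125%/10⌋ = $4,983. Book value $34,881.
Year 2: ⌊$34,881 × 125%/10⌋ = $4,360. Book value $30,521.
Year 3: ⌊$30,521 × 125%/10⌋ = $3,815. Book value $26,706.
Year 4: ⌊$26,706 × 125%/10⌋ = $3,338. Book value $23,368.
Year 5: ⌊$23,368 × 125%/10⌋ = $2,921. Book value $20,447.
Year 6: ⌊$20,447 × 125%/10⌋ = $2,555. Book value $17,892.
Year 7: ⌊$17,892 × 125%/10⌋ = $2,236. Book value $15,656.
Accumulated through year 7 = $39,864 − $15,656 = $24,208.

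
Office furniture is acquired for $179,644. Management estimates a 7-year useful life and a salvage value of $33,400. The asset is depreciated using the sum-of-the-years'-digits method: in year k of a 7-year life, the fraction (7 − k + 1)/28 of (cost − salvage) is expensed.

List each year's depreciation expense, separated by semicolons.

$36,561; $31,338; $26,115; $20,892; $15,669; $10,446; $5,223

Depreciable base = $179,644 − $33,400 = $146,244.
Sum of the years' digits = 7+6+5+4+3+2+1 = 28.
Year 1: $146,244 × 7/28 = $36,561. Book value $143,083.
Year 2: $146,244 × 6/28 = $31,338. Book value $111,745.
Year 3: $146,244 × 5/28 = $26,115. Book value $85,630.
Year 4: $146,244 × 4/28 = $20,892. Book value $64,738.
Year 5: $146,244 × 3/28 = $15,669. Book value $49,069.
Year 6: $146,244 × 2/28 = $10,446. Book value $38,623.
Year 7: $146,244 × 1/28 = $5,223. Book value $33,400.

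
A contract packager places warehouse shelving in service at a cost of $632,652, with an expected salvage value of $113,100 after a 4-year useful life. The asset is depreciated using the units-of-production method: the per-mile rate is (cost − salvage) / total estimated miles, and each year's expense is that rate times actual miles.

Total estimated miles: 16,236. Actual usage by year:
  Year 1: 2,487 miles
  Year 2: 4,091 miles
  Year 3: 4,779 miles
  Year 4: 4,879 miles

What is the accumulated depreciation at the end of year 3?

Depreciable base = $632,652 − $113,100 = $519,552.
Rate = $519,552 / 16,236 miles = $32 per mile.
Year 1: 2,487 × $32 = $79,584. Book value $553,068.
Year 2: 4,091 × $32 = $130,912. Book value $422,156.
Year 3: 4,779 × $32 = $152,928. Book value $269,228.
Accumulated through year 3 = $632,652 − $269,228 = $363,424.

$363,424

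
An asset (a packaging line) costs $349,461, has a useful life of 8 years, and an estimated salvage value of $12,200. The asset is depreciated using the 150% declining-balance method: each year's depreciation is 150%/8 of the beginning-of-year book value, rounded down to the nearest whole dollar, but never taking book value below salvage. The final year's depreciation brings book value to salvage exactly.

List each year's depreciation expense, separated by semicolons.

$65,523; $53,238; $43,256; $35,145; $28,556; $23,201; $18,851; $69,491

Depreciable base = $349,461 − $12,200 = $337,261.
Year 1: ⌊$349,461 × 150%/8⌋ = $65,523. Book value $283,938.
Year 2: ⌊$283,938 × 150%/8⌋ = $53,238. Book value $230,700.
Year 3: ⌊$230,700 × 150%/8⌋ = $43,256. Book value $187,444.
Year 4: ⌊$187,444 × 150%/8⌋ = $35,145. Book value $152,299.
Year 5: ⌊$152,299 × 150%/8⌋ = $28,556. Book value $123,743.
Year 6: ⌊$123,743 × 150%/8⌋ = $23,201. Book value $100,542.
Year 7: ⌊$100,542 × 150%/8⌋ = $18,851. Book value $81,691.
Year 8 (final): $81,691 − $12,200 = $69,491. Book value $12,200.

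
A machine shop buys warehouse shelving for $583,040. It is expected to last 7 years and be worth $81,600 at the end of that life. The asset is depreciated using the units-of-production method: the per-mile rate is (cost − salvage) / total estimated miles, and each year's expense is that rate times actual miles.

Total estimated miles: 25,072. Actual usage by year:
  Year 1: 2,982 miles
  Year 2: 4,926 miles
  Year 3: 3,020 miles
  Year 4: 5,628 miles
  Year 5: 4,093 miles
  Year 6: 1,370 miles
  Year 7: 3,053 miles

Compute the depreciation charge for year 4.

Depreciable base = $583,040 − $81,600 = $501,440.
Rate = $501,440 / 25,072 miles = $20 per mile.
Year 1: 2,982 × $20 = $59,640. Book value $523,400.
Year 2: 4,926 × $20 = $98,520. Book value $424,880.
Year 3: 3,020 × $20 = $60,400. Book value $364,480.
Year 4: 5,628 × $20 = $112,560. Book value $251,920.

$112,560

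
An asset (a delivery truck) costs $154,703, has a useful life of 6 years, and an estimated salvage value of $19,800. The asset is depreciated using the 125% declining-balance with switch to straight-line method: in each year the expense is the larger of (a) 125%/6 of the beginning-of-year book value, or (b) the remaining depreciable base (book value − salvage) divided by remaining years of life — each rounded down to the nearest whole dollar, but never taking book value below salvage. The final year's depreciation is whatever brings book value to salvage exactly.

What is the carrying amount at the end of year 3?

$76,760

Depreciable base = $154,703 − $19,800 = $134,903.
Year 1: DB = ⌊$154,703 × 125%/6⌋ = $32,229; SL = ⌊$134,903/6⌋ = $22,483 → take DB $32,229. Book value $122,474.
Year 2: DB = ⌊$122,474 × 125%/6⌋ = $25,515; SL = ⌊$102,674/5⌋ = $20,534 → take DB $25,515. Book value $96,959.
Year 3: DB = ⌊$96,959 × 125%/6⌋ = $20,199; SL = ⌊$77,159/4⌋ = $19,289 → take DB $20,199. Book value $76,760.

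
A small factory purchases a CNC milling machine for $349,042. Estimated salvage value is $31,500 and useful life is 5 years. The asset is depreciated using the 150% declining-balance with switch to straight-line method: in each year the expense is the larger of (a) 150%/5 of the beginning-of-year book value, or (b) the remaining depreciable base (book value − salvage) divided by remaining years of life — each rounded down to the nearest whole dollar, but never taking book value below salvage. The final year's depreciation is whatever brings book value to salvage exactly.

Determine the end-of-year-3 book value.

Depreciable base = $349,042 − $31,500 = $317,542.
Year 1: DB = ⌊$349,042 × 150%/5⌋ = $104,712; SL = ⌊$317,542/5⌋ = $63,508 → take DB $104,712. Book value $244,330.
Year 2: DB = ⌊$244,330 × 150%/5⌋ = $73,299; SL = ⌊$212,830/4⌋ = $53,207 → take DB $73,299. Book value $171,031.
Year 3: DB = ⌊$171,031 × 150%/5⌋ = $51,309; SL = ⌊$139,531/3⌋ = $46,510 → take DB $51,309. Book value $119,722.

$119,722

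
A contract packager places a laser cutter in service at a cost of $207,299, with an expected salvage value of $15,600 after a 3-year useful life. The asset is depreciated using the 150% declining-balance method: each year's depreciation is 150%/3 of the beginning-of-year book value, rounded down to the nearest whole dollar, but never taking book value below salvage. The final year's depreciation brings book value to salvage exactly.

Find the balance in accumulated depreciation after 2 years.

$155,474

Depreciable base = $207,299 − $15,600 = $191,699.
Year 1: ⌊$207,299 × 150%/3⌋ = $103,649. Book value $103,650.
Year 2: ⌊$103,650 × 150%/3⌋ = $51,825. Book value $51,825.
Accumulated through year 2 = $207,299 − $51,825 = $155,474.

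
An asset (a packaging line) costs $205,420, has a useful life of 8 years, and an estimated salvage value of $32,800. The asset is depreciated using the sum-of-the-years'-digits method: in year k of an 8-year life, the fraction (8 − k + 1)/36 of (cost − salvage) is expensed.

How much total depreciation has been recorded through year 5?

Depreciable base = $205,420 − $32,800 = $172,620.
Sum of the years' digits = 8+7+6+5+4+3+2+1 = 36.
Year 1: $172,620 × 8/36 = $38,360. Book value $167,060.
Year 2: $172,620 × 7/36 = $33,565. Book value $133,495.
Year 3: $172,620 × 6/36 = $28,770. Book value $104,725.
Year 4: $172,620 × 5/36 = $23,975. Book value $80,750.
Year 5: $172,620 × 4/36 = $19,180. Book value $61,570.
Accumulated through year 5 = $205,420 − $61,570 = $143,850.

$143,850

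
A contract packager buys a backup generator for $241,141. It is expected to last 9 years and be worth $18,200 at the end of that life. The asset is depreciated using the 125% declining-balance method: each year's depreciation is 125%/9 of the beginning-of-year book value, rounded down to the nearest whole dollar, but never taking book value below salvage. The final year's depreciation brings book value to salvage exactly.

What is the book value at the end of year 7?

$84,664

Depreciable base = $241,141 − $18,200 = $222,941.
Year 1: ⌊$241,141 × 125%/9⌋ = $33,491. Book value $207,650.
Year 2: ⌊$207,650 × 125%/9⌋ = $28,840. Book value $178,810.
Year 3: ⌊$178,810 × 125%/9⌋ = $24,834. Book value $153,976.
Year 4: ⌊$153,976 × 125%/9⌋ = $21,385. Book value $132,591.
Year 5: ⌊$132,591 × 125%/9⌋ = $18,415. Book value $114,176.
Year 6: ⌊$114,176 × 125%/9⌋ = $15,857. Book value $98,319.
Year 7: ⌊$98,319 × 125%/9⌋ = $13,655. Book value $84,664.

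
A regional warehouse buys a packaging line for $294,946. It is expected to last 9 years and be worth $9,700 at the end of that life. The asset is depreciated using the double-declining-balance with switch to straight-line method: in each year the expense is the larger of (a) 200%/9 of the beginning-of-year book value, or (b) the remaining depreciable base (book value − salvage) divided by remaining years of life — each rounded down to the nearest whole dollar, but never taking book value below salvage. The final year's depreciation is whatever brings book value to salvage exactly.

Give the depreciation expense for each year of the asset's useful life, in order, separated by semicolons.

$65,543; $50,978; $39,650; $30,838; $23,986; $18,655; $18,532; $18,532; $18,532

Depreciable base = $294,946 − $9,700 = $285,246.
Year 1: DB = ⌊$294,946 × 200%/9⌋ = $65,543; SL = ⌊$285,246/9⌋ = $31,694 → take DB $65,543. Book value $229,403.
Year 2: DB = ⌊$229,403 × 200%/9⌋ = $50,978; SL = ⌊$219,703/8⌋ = $27,462 → take DB $50,978. Book value $178,425.
Year 3: DB = ⌊$178,425 × 200%/9⌋ = $39,650; SL = ⌊$168,725/7⌋ = $24,103 → take DB $39,650. Book value $138,775.
Year 4: DB = ⌊$138,775 × 200%/9⌋ = $30,838; SL = ⌊$129,075/6⌋ = $21,512 → take DB $30,838. Book value $107,937.
Year 5: DB = ⌊$107,937 × 200%/9⌋ = $23,986; SL = ⌊$98,237/5⌋ = $19,647 → take DB $23,986. Book value $83,951.
Year 6: DB = ⌊$83,951 × 200%/9⌋ = $18,655; SL = ⌊$74,251/4⌋ = $18,562 → take DB $18,655. Book value $65,296.
Year 7: DB = ⌊$65,296 × 200%/9⌋ = $14,510; SL = ⌊$55,596/3⌋ = $18,532 → take SL $18,532. Book value $46,764.
Year 8: DB = ⌊$46,764 × 200%/9⌋ = $10,392; SL = ⌊$37,064/2⌋ = $18,532 → take SL $18,532. Book value $28,232.
Year 9 (final): $28,232 − $9,700 = $18,532. Book value $9,700.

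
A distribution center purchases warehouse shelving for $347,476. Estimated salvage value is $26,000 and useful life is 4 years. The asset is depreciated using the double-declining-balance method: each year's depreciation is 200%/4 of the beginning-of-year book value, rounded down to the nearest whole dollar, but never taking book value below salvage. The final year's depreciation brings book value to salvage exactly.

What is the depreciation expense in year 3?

$43,434

Depreciable base = $347,476 − $26,000 = $321,476.
Year 1: ⌊$347,476 × 200%/4⌋ = $173,738. Book value $173,738.
Year 2: ⌊$173,738 × 200%/4⌋ = $86,869. Book value $86,869.
Year 3: ⌊$86,869 × 200%/4⌋ = $43,434. Book value $43,435.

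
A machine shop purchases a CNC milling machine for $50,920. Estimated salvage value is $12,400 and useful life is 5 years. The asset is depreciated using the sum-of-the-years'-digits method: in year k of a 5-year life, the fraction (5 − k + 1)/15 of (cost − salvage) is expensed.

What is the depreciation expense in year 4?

$5,136

Depreciable base = $50,920 − $12,400 = $38,520.
Sum of the years' digits = 5+4+3+2+1 = 15.
Year 1: $38,520 × 5/15 = $12,840. Book value $38,080.
Year 2: $38,520 × 4/15 = $10,272. Book value $27,808.
Year 3: $38,520 × 3/15 = $7,704. Book value $20,104.
Year 4: $38,520 × 2/15 = $5,136. Book value $14,968.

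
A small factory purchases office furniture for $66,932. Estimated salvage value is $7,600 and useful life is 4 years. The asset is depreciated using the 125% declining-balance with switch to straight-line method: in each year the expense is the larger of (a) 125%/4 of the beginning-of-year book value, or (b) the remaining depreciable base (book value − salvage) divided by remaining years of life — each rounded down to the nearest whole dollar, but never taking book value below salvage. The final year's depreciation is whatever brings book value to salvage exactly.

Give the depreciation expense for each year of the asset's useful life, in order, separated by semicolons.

$20,916; $14,380; $12,018; $12,018

Depreciable base = $66,932 − $7,600 = $59,332.
Year 1: DB = ⌊$66,932 × 125%/4⌋ = $20,916; SL = ⌊$59,332/4⌋ = $14,833 → take DB $20,916. Book value $46,016.
Year 2: DB = ⌊$46,016 × 125%/4⌋ = $14,380; SL = ⌊$38,416/3⌋ = $12,805 → take DB $14,380. Book value $31,636.
Year 3: DB = ⌊$31,636 × 125%/4⌋ = $9,886; SL = ⌊$24,036/2⌋ = $12,018 → take SL $12,018. Book value $19,618.
Year 4 (final): $19,618 − $7,600 = $12,018. Book value $7,600.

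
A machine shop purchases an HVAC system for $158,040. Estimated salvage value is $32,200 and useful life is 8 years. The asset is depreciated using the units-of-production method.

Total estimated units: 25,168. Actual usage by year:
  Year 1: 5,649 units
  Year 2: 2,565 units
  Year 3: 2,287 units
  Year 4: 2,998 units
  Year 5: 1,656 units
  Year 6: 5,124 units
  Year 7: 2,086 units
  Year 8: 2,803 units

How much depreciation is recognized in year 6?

$25,620

Depreciable base = $158,040 − $32,200 = $125,840.
Rate = $125,840 / 25,168 units = $5 per unit.
Year 1: 5,649 × $5 = $28,245. Book value $129,795.
Year 2: 2,565 × $5 = $12,825. Book value $116,970.
Year 3: 2,287 × $5 = $11,435. Book value $105,535.
Year 4: 2,998 × $5 = $14,990. Book value $90,545.
Year 5: 1,656 × $5 = $8,280. Book value $82,265.
Year 6: 5,124 × $5 = $25,620. Book value $56,645.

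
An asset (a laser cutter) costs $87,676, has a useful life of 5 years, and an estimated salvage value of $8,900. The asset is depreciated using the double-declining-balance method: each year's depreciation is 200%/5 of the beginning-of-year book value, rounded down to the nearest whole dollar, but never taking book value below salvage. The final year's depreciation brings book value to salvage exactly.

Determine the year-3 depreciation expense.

$12,625

Depreciable base = $87,676 − $8,900 = $78,776.
Year 1: ⌊$87,676 × 200%/5⌋ = $35,070. Book value $52,606.
Year 2: ⌊$52,606 × 200%/5⌋ = $21,042. Book value $31,564.
Year 3: ⌊$31,564 × 200%/5⌋ = $12,625. Book value $18,939.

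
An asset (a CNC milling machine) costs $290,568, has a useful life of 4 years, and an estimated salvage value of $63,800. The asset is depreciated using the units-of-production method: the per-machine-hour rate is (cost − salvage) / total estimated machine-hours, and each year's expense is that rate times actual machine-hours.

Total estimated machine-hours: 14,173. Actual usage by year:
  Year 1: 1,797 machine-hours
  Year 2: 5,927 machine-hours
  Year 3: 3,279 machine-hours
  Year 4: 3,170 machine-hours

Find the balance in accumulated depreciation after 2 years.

$123,584

Depreciable base = $290,568 − $63,800 = $226,768.
Rate = $226,768 / 14,173 machine-hours = $16 per machine-hour.
Year 1: 1,797 × $16 = $28,752. Book value $261,816.
Year 2: 5,927 × $16 = $94,832. Book value $166,984.
Accumulated through year 2 = $290,568 − $166,984 = $123,584.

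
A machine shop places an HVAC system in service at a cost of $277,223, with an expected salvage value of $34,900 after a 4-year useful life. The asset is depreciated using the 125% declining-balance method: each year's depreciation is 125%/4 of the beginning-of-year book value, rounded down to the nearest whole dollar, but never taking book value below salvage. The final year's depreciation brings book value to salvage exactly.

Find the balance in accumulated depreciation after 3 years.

$187,138

Depreciable base = $277,223 − $34,900 = $242,323.
Year 1: ⌊$277,223 × 125%/4⌋ = $86,632. Book value $190,591.
Year 2: ⌊$190,591 × 125%/4⌋ = $59,559. Book value $131,032.
Year 3: ⌊$131,032 × 125%/4⌋ = $40,947. Book value $90,085.
Accumulated through year 3 = $277,223 − $90,085 = $187,138.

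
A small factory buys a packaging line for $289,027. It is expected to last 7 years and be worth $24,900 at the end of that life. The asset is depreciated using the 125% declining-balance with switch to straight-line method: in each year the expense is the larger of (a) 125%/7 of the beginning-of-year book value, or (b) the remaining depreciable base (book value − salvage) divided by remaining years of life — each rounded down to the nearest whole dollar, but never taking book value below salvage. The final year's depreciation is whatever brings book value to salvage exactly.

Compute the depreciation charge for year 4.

$33,824

Depreciable base = $289,027 − $24,900 = $264,127.
Year 1: DB = ⌊$289,027 × 125%/7⌋ = $51,611; SL = ⌊$264,127/7⌋ = $37,732 → take DB $51,611. Book value $237,416.
Year 2: DB = ⌊$237,416 × 125%/7⌋ = $42,395; SL = ⌊$212,516/6⌋ = $35,419 → take DB $42,395. Book value $195,021.
Year 3: DB = ⌊$195,021 × 125%/7⌋ = $34,825; SL = ⌊$170,121/5⌋ = $34,024 → take DB $34,825. Book value $160,196.
Year 4: DB = ⌊$160,196 × 125%/7⌋ = $28,606; SL = ⌊$135,296/4⌋ = $33,824 → take SL $33,824. Book value $126,372.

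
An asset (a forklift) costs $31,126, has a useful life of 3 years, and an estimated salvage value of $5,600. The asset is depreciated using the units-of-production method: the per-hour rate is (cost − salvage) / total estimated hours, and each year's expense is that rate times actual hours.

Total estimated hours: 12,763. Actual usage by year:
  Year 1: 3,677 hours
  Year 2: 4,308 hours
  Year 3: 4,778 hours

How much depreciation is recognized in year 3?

Depreciable base = $31,126 − $5,600 = $25,526.
Rate = $25,526 / 12,763 hours = $2 per hour.
Year 1: 3,677 × $2 = $7,354. Book value $23,772.
Year 2: 4,308 × $2 = $8,616. Book value $15,156.
Year 3: 4,778 × $2 = $9,556. Book value $5,600.

$9,556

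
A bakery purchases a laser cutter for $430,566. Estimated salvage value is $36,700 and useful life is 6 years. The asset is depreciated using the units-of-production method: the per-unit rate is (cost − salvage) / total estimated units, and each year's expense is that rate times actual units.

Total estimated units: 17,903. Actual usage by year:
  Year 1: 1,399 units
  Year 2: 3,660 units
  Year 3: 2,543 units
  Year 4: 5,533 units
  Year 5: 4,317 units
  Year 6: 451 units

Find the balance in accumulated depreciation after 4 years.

$288,970

Depreciable base = $430,566 − $36,700 = $393,866.
Rate = $393,866 / 17,903 units = $22 per unit.
Year 1: 1,399 × $22 = $30,778. Book value $399,788.
Year 2: 3,660 × $22 = $80,520. Book value $319,268.
Year 3: 2,543 × $22 = $55,946. Book value $263,322.
Year 4: 5,533 × $22 = $121,726. Book value $141,596.
Accumulated through year 4 = $430,566 − $141,596 = $288,970.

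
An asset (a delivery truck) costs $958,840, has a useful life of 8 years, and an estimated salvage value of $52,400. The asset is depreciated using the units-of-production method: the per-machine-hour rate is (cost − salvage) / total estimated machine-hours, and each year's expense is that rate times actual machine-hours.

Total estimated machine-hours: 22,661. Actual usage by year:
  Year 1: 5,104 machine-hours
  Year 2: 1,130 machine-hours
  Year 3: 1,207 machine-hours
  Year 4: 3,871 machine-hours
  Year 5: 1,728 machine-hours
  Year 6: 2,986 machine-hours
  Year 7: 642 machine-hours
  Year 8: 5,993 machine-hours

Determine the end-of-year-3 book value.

$661,200

Depreciable base = $958,840 − $52,400 = $906,440.
Rate = $906,440 / 22,661 machine-hours = $40 per machine-hour.
Year 1: 5,104 × $40 = $204,160. Book value $754,680.
Year 2: 1,130 × $40 = $45,200. Book value $709,480.
Year 3: 1,207 × $40 = $48,280. Book value $661,200.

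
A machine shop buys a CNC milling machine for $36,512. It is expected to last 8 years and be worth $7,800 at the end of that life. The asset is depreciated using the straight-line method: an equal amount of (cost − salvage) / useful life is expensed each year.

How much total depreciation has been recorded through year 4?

Depreciable base = $36,512 − $7,800 = $28,712.
Annual expense = $28,712 / 8 = $3,589.
End of year 1: book value $32,923.
End of year 2: book value $29,334.
End of year 3: book value $25,745.
End of year 4: book value $22,156.
Accumulated through year 4 = $36,512 − $22,156 = $14,356.

$14,356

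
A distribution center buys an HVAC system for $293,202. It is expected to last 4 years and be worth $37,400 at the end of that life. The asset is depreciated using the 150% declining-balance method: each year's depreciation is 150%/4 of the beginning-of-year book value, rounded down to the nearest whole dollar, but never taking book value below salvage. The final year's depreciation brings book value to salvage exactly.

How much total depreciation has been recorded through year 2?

$178,669

Depreciable base = $293,202 − $37,400 = $255,802.
Year 1: ⌊$293,202 × 150%/4⌋ = $109,950. Book value $183,252.
Year 2: ⌊$183,252 × 150%/4⌋ = $68,719. Book value $114,533.
Accumulated through year 2 = $293,202 − $114,533 = $178,669.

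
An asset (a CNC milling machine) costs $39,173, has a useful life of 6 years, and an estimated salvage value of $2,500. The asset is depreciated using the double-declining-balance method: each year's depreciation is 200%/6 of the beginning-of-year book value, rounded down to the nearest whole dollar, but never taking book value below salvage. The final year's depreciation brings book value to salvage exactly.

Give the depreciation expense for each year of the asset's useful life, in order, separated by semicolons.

Depreciable base = $39,173 − $2,500 = $36,673.
Year 1: ⌊$39,173 × 200%/6⌋ = $13,057. Book value $26,116.
Year 2: ⌊$26,116 × 200%/6⌋ = $8,705. Book value $17,411.
Year 3: ⌊$17,411 × 200%/6⌋ = $5,803. Book value $11,608.
Year 4: ⌊$11,608 × 200%/6⌋ = $3,869. Book value $7,739.
Year 5: ⌊$7,739 × 200%/6⌋ = $2,579. Book value $5,160.
Year 6 (final): $5,160 − $2,500 = $2,660. Book value $2,500.

$13,057; $8,705; $5,803; $3,869; $2,579; $2,660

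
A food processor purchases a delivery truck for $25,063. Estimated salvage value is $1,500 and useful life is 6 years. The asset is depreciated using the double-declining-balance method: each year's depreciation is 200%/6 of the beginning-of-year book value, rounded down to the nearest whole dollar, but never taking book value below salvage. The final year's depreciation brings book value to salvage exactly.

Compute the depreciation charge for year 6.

Depreciable base = $25,063 − $1,500 = $23,563.
Year 1: ⌊$25,063 × 200%/6⌋ = $8,354. Book value $16,709.
Year 2: ⌊$16,709 × 200%/6⌋ = $5,569. Book value $11,140.
Year 3: ⌊$11,140 × 200%/6⌋ = $3,713. Book value $7,427.
Year 4: ⌊$7,427 × 200%/6⌋ = $2,475. Book value $4,952.
Year 5: ⌊$4,952 × 200%/6⌋ = $1,650. Book value $3,302.
Year 6 (final): $3,302 − $1,500 = $1,802. Book value $1,500.

$1,802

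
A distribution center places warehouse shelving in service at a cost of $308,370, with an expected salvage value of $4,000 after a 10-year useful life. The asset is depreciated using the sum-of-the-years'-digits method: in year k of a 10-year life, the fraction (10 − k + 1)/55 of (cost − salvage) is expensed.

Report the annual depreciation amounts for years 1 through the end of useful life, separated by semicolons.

$55,340; $49,806; $44,272; $38,738; $33,204; $27,670; $22,136; $16,602; $11,068; $5,534

Depreciable base = $308,370 − $4,000 = $304,370.
Sum of the years' digits = 10+9+8+7+6+5+4+3+2+1 = 55.
Year 1: $304,370 × 10/55 = $55,340. Book value $253,030.
Year 2: $304,370 × 9/55 = $49,806. Book value $203,224.
Year 3: $304,370 × 8/55 = $44,272. Book value $158,952.
Year 4: $304,370 × 7/55 = $38,738. Book value $120,214.
Year 5: $304,370 × 6/55 = $33,204. Book value $87,010.
Year 6: $304,370 × 5/55 = $27,670. Book value $59,340.
Year 7: $304,370 × 4/55 = $22,136. Book value $37,204.
Year 8: $304,370 × 3/55 = $16,602. Book value $20,602.
Year 9: $304,370 × 2/55 = $11,068. Book value $9,534.
Year 10: $304,370 × 1/55 = $5,534. Book value $4,000.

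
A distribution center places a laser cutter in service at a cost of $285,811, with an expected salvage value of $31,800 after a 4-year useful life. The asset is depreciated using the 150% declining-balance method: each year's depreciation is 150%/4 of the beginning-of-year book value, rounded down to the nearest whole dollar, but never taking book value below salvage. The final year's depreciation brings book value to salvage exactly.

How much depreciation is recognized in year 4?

Depreciable base = $285,811 − $31,800 = $254,011.
Year 1: ⌊$285,811 × 150%/4⌋ = $107,179. Book value $178,632.
Year 2: ⌊$178,632 × 150%/4⌋ = $66,987. Book value $111,645.
Year 3: ⌊$111,645 × 150%/4⌋ = $41,866. Book value $69,779.
Year 4 (final): $69,779 − $31,800 = $37,979. Book value $31,800.

$37,979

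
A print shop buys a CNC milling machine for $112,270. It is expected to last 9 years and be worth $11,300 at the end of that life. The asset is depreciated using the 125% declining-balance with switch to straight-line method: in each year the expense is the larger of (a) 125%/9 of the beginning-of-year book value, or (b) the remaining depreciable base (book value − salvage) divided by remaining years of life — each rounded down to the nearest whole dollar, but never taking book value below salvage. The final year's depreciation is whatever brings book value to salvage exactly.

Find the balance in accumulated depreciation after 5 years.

$60,710

Depreciable base = $112,270 − $11,300 = $100,970.
Year 1: DB = ⌊$112,270 × 125%/9⌋ = $15,593; SL = ⌊$100,970/9⌋ = $11,218 → take DB $15,593. Book value $96,677.
Year 2: DB = ⌊$96,677 × 125%/9⌋ = $13,427; SL = ⌊$85,377/8⌋ = $10,672 → take DB $13,427. Book value $83,250.
Year 3: DB = ⌊$83,250 × 125%/9⌋ = $11,562; SL = ⌊$71,950/7⌋ = $10,278 → take DB $11,562. Book value $71,688.
Year 4: DB = ⌊$71,688 × 125%/9⌋ = $9,956; SL = ⌊$60,388/6⌋ = $10,064 → take SL $10,064. Book value $61,624.
Year 5: DB = ⌊$61,624 × 125%/9⌋ = $8,558; SL = ⌊$50,324/5⌋ = $10,064 → take SL $10,064. Book value $51,560.
Accumulated through year 5 = $112,270 − $51,560 = $60,710.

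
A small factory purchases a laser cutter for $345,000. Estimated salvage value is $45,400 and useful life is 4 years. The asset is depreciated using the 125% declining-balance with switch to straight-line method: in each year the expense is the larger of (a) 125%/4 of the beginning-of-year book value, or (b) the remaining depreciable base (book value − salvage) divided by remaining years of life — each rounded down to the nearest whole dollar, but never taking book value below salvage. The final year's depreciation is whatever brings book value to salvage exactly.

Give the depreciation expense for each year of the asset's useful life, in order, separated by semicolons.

Depreciable base = $345,000 − $45,400 = $299,600.
Year 1: DB = ⌊$345,000 × 125%/4⌋ = $107,812; SL = ⌊$299,600/4⌋ = $74,900 → take DB $107,812. Book value $237,188.
Year 2: DB = ⌊$237,188 × 125%/4⌋ = $74,121; SL = ⌊$191,788/3⌋ = $63,929 → take DB $74,121. Book value $163,067.
Year 3: DB = ⌊$163,067 × 125%/4⌋ = $50,958; SL = ⌊$117,667/2⌋ = $58,833 → take SL $58,833. Book value $104,234.
Year 4 (final): $104,234 − $45,400 = $58,834. Book value $45,400.

$107,812; $74,121; $58,833; $58,834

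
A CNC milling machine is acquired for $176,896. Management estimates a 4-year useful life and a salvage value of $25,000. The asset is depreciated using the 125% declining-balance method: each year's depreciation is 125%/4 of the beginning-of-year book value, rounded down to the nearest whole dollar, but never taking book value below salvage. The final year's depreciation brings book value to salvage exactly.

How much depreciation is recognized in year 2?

Depreciable base = $176,896 − $25,000 = $151,896.
Year 1: ⌊$176,896 × 125%/4⌋ = $55,280. Book value $121,616.
Year 2: ⌊$121,616 × 125%/4⌋ = $38,005. Book value $83,611.

$38,005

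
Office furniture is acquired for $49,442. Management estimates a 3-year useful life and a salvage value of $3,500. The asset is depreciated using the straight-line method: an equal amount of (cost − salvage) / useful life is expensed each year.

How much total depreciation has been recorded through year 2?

$30,628

Depreciable base = $49,442 − $3,500 = $45,942.
Annual expense = $45,942 / 3 = $15,314.
End of year 1: book value $34,128.
End of year 2: book value $18,814.
Accumulated through year 2 = $49,442 − $18,814 = $30,628.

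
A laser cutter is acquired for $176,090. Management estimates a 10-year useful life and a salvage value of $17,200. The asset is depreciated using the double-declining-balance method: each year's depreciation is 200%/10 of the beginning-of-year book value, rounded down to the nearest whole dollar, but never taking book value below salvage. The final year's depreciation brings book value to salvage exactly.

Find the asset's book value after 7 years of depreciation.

Depreciable base = $176,090 − $17,200 = $158,890.
Year 1: ⌊$176,090 × 200%/10⌋ = $35,218. Book value $140,872.
Year 2: ⌊$140,872 × 200%/10⌋ = $28,174. Book value $112,698.
Year 3: ⌊$112,698 × 200%/10⌋ = $22,539. Book value $90,159.
Year 4: ⌊$90,159 × 200%/10⌋ = $18,031. Book value $72,128.
Year 5: ⌊$72,128 × 200%/10⌋ = $14,425. Book value $57,703.
Year 6: ⌊$57,703 × 200%/10⌋ = $11,540. Book value $46,163.
Year 7: ⌊$46,163 × 200%/10⌋ = $9,232. Book value $36,931.

$36,931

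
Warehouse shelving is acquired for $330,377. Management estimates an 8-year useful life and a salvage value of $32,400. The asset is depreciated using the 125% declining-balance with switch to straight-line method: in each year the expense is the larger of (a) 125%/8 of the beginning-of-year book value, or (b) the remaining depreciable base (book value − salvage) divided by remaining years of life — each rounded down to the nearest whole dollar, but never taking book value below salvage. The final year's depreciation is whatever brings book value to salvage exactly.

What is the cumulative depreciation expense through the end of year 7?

Depreciable base = $330,377 − $32,400 = $297,977.
Year 1: DB = ⌊$330,377 × 125%/8⌋ = $51,621; SL = ⌊$297,977/8⌋ = $37,247 → take DB $51,621. Book value $278,756.
Year 2: DB = ⌊$278,756 × 125%/8⌋ = $43,555; SL = ⌊$246,356/7⌋ = $35,193 → take DB $43,555. Book value $235,201.
Year 3: DB = ⌊$235,201 × 125%/8⌋ = $36,750; SL = ⌊$202,801/6⌋ = $33,800 → take DB $36,750. Book value $198,451.
Year 4: DB = ⌊$198,451 × 125%/8⌋ = $31,007; SL = ⌊$166,051/5⌋ = $33,210 → take SL $33,210. Book value $165,241.
Year 5: DB = ⌊$165,241 × 125%/8⌋ = $25,818; SL = ⌊$132,841/4⌋ = $33,210 → take SL $33,210. Book value $132,031.
Year 6: DB = ⌊$132,031 × 125%/8⌋ = $20,629; SL = ⌊$99,631/3⌋ = $33,210 → take SL $33,210. Book value $98,821.
Year 7: DB = ⌊$98,821 × 125%/8⌋ = $15,440; SL = ⌊$66,421/2⌋ = $33,210 → take SL $33,210. Book value $65,611.
Accumulated through year 7 = $330,377 − $65,611 = $264,766.

$264,766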